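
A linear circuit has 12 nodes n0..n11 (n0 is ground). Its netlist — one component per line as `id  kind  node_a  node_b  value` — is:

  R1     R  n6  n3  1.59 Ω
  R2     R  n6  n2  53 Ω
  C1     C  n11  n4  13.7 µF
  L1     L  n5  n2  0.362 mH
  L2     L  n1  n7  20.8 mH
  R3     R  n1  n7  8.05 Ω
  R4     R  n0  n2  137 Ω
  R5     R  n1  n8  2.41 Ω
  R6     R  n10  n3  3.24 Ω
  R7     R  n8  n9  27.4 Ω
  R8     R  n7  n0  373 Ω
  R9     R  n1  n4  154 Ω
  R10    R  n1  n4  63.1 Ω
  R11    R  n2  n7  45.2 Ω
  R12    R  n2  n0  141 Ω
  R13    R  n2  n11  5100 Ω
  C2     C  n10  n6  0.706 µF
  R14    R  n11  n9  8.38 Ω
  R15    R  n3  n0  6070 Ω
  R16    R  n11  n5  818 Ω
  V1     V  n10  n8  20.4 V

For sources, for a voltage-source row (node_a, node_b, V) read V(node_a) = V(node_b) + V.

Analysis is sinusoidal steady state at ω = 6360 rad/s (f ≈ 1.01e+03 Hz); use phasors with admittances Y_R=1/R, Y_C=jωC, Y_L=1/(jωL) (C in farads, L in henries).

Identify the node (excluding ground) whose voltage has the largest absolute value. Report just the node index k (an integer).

10

MNA unknowns: 11 node voltages V₁..V_11 plus 1 source current (V1)
R1: Y=0.6289+0.000j on G[6,3]
R2: Y=0.01887+0.000j on G[6,2]
C1: Y=0.000+0.08713j on G[11,4]
L1: Y=0.000-0.4343j on G[5,2]
L2: Y=0.000-0.007559j on G[1,7]
R3: Y=0.1242+0.000j on G[1,7]
R4: Y=0.007299+0.000j on G[0,2]
R5: Y=0.4149+0.000j on G[1,8]
R6: Y=0.3086+0.000j on G[10,3]
R7: Y=0.03650+0.000j on G[8,9]
R8: Y=0.002681+0.000j on G[7,0]
R9: Y=0.006494+0.000j on G[1,4]
R10: Y=0.01585+0.000j on G[1,4]
R11: Y=0.02212+0.000j on G[2,7]
R12: Y=0.007092+0.000j on G[2,0]
R13: Y=0.0001961+0.000j on G[2,11]
C2: Y=0.000+0.004490j on G[10,6]
R14: Y=0.1193+0.000j on G[11,9]
R15: Y=0.0001647+0.000j on G[3,0]
R16: Y=0.001222+0.000j on G[11,5]
V1: row V10−V8=20.4, i_V1 at 10,8
solve → V1=-7.814-0.06013j, V2=1.053-0.003792j, V3=11.52-0.04317j, V4=-7.808-0.05741j, V5=1.053-0.02873j, V6=11.22-0.03557j, V7=-6.362+0.02301j, V8=-8.251-0.05869j, V9=-7.911-0.05904j, V10=12.15-0.05869j, V11=-7.807-0.05915j
aux → i_V1=-0.1937+0.0006066j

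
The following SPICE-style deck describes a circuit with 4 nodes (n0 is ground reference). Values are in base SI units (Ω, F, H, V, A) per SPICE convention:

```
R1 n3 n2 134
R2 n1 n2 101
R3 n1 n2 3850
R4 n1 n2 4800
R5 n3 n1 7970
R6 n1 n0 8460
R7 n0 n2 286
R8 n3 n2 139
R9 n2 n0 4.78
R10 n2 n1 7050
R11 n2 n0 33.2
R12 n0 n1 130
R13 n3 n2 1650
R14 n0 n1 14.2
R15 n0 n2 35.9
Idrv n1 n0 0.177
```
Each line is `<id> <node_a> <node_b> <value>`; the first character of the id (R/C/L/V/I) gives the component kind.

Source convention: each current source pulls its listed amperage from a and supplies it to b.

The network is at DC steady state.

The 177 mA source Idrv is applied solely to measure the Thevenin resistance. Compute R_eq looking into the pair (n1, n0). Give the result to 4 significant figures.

Apply KCL at each of the 3 non-ground nodes and solve the resulting linear system.
Node n1: branches {R2, R3, R4, R5, R6, R10, R12, R14, Idrv} → V_1 = -2.001
Node n2: branches {R1, R2, R3, R4, R7, R8, R9, R10, R11, R13, R15} → V_2 = -0.07564
Node n3: branches {R1, R5, R8, R13} → V_3 = -0.09134

R_eq = 11.30 Ω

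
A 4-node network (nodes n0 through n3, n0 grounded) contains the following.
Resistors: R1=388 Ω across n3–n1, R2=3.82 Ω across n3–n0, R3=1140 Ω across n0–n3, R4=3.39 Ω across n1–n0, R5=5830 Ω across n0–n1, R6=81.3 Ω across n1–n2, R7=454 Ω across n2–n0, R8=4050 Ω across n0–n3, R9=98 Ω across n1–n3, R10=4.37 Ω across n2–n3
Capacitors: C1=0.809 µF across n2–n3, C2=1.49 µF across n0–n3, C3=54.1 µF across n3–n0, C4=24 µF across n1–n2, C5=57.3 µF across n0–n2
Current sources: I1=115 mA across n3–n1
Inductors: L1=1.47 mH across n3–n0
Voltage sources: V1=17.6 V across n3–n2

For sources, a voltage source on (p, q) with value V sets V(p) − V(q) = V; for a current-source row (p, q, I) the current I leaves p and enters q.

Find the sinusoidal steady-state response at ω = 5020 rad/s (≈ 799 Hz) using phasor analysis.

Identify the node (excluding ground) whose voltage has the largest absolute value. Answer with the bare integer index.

Apply KCL at each of the 3 non-ground nodes and solve the resulting linear system.
Node n1: branches {R1, R4, R5, R6, I1, C4, R9} → V_1 = -1.965-1.740j
Node n2: branches {C1, R6, R7, C4, R10, C5, V1} → V_2 = -7.575+4.728j
Node n3: branches {R1, R2, R3, C1, C2, I1, C3, L1, R8, R9, R10, V1} → V_3 = 10.02+4.728j
Source currents: i(V1)=-6.253-2.836j

3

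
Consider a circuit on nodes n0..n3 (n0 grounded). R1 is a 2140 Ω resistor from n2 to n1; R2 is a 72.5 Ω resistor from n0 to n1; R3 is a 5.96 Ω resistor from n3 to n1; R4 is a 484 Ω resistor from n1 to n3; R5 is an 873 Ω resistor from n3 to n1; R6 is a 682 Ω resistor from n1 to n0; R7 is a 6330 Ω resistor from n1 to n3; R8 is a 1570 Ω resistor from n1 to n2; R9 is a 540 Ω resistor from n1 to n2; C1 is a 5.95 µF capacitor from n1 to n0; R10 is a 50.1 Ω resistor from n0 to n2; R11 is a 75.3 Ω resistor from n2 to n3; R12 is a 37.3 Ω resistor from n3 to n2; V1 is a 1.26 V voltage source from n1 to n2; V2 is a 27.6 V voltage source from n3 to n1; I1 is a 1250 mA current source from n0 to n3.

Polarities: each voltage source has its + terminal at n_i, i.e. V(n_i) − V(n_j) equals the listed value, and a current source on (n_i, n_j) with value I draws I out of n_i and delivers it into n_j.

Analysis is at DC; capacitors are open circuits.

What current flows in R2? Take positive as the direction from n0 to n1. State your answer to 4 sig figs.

Element admittances at DC:
  Y(R1) = 0.0004673 S between n2,n1
  Y(R2) = 0.01379 S between n0,n1
  Y(R3) = 0.1678 S between n3,n1
  Y(R4) = 0.002066 S between n1,n3
  Y(R5) = 0.001145 S between n3,n1
  Y(R6) = 0.001466 S between n1,n0
  Y(R7) = 0.0001580 S between n1,n3
  Y(R8) = 0.0006369 S between n1,n2
  Y(R9) = 0.001852 S between n1,n2
  Y(C1) = 0.000 S between n1,n0
  Y(R10) = 0.01996 S between n0,n2
  Y(R11) = 0.01328 S between n2,n3
  Y(R12) = 0.02681 S between n3,n2
  V1: constraint V(n1)−V(n2) = 1.26
  V2: constraint V(n3)−V(n1) = 27.6
  I1: injects 1.25 A into n3 (from n0)
Assemble and solve the 5×5 MNA system:
  V(n1)=36.21  V(n2)=34.95  V(n3)=63.81
  i(V1)=-0.4632  i(V2)=-4.631

-0.4994 A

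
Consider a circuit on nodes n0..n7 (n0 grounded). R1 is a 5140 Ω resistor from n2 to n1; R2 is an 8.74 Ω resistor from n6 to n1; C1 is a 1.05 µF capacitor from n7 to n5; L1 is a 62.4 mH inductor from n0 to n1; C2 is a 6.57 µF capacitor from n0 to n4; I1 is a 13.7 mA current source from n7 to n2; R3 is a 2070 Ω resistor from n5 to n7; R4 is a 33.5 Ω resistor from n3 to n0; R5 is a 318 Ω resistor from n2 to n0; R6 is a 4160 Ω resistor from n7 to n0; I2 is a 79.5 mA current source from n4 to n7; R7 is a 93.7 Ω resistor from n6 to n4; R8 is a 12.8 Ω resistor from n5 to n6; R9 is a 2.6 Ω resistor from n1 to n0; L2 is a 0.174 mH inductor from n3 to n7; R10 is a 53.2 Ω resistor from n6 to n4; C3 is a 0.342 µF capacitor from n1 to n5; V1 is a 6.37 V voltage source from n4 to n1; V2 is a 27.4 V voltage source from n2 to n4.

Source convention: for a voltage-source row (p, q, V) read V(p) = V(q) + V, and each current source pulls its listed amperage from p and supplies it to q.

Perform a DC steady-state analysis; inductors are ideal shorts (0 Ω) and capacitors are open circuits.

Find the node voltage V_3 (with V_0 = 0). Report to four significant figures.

MNA unknowns: 7 node voltages V₁..V_7 plus 4 source currents (L1, L2, V1, V2)
R1: Y=0.0001946 on G[2,1]
R2: Y=0.1144 on G[6,1]
C1: Y=0.000 on G[7,5]
L1: row V0−V1=0, i_L1 at 0,1
C2: Y=0.000 on G[0,4]
I1: z[7]−=0.0137, z[2]+=0.0137
R3: Y=0.0004831 on G[5,7]
R4: Y=0.02985 on G[3,0]
R5: Y=0.003145 on G[2,0]
R6: Y=0.0002404 on G[7,0]
I2: z[4]−=0.0795, z[7]+=0.0795
R7: Y=0.01067 on G[6,4]
R8: Y=0.07812 on G[5,6]
R9: Y=0.3846 on G[1,0]
L2: row V3−V7=0, i_L2 at 3,7
R10: Y=0.01880 on G[6,4]
C3: Y=0.000 on G[1,5]
V1: row V4−V1=6.37, i_V1 at 4,1
V2: row V2−V4=27.4, i_V2 at 2,4
solve → V1=0.000, V2=33.77, V3=2.173, V4=6.370, V5=1.313, V6=1.308, V7=2.173
aux → i_L1=0.1716, i_L2=-0.06486, i_V1=-0.3278, i_V2=-0.09907

2.173 V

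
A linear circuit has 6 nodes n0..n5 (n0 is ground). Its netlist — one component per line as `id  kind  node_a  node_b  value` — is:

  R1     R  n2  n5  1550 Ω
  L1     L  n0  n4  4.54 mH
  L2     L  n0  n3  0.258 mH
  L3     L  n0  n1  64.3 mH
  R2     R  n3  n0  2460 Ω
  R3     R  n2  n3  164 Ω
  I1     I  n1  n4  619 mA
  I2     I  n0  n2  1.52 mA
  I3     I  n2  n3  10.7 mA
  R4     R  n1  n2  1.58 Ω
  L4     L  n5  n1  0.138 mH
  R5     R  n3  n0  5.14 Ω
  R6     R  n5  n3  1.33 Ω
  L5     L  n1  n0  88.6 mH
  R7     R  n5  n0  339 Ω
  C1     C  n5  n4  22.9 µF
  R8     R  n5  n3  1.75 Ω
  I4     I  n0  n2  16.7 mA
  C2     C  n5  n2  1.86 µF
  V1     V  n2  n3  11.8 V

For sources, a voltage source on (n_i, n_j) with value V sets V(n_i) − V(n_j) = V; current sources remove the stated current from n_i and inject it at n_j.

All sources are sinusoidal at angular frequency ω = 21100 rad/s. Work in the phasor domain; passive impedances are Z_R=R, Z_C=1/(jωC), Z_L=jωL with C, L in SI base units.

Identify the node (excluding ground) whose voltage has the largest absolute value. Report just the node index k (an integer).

Apply KCL at each of the 5 non-ground nodes and solve the resulting linear system.
Node n1: branches {L3, I1, R4, L4, L5} → V_1 = 8.180+3.695j
Node n2: branches {R1, R3, I2, I3, R4, I4, C2, V1} → V_2 = 11.81+0.1766j
Node n3: branches {L2, R2, R3, I3, R5, R6, R8, V1} → V_3 = 0.01161+0.1766j
Node n4: branches {L1, I1, C1} → V_4 = 1.764-2.517j
Node n5: branches {R1, L4, R6, R7, C1, R8, C2} → V_5 = 1.726-1.182j
Source currents: i(V1)=-2.316+1.830j

2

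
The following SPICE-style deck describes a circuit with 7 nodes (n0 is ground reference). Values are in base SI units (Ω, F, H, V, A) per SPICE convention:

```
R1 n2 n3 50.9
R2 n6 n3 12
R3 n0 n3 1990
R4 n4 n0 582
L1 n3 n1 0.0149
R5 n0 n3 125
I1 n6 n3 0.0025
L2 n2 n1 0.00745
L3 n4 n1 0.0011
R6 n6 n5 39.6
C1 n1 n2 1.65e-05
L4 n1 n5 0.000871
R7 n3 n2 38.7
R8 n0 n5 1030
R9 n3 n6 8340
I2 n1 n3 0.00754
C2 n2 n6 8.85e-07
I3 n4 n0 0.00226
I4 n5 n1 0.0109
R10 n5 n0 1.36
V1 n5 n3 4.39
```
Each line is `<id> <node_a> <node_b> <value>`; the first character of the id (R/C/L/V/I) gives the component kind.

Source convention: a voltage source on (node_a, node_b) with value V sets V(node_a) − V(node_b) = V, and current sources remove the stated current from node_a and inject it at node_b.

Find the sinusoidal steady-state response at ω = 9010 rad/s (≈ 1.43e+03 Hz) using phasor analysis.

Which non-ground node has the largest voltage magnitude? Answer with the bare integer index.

3

Element admittances at ω=9010 rad/s:
  Y(R1) = 0.01965+0.000j S between n2,n3
  Y(R2) = 0.08333+0.000j S between n6,n3
  Y(R3) = 0.0005025+0.000j S between n0,n3
  Y(R4) = 0.001718+0.000j S between n4,n0
  Y(L1) = 0.000-0.007449j S between n3,n1
  Y(R5) = 0.008000+0.000j S between n0,n3
  I1: injects 0.0025 A into n3 (from n6)
  Y(L2) = 0.000-0.01490j S between n2,n1
  Y(L3) = 0.000-0.1009j S between n4,n1
  Y(R6) = 0.02525+0.000j S between n6,n5
  Y(C1) = 0.000+0.1487j S between n1,n2
  Y(L4) = 0.000-0.1274j S between n1,n5
  Y(R7) = 0.02584+0.000j S between n3,n2
  Y(R8) = 0.0009709+0.000j S between n0,n5
  Y(R9) = 0.0001199+0.000j S between n3,n6
  I2: injects 0.00754 A into n3 (from n1)
  Y(C2) = 0.000+0.007974j S between n2,n6
  I3: injects 0.00226 A into n0 (from n4)
  I4: injects 0.0109 A into n1 (from n5)
  Y(R10) = 0.7353+0.000j S between n5,n0
  V1: constraint V(n5)−V(n3) = 4.39
Assemble and solve the 7×7 MNA system:
  V(n1)=-0.02219-1.392j  V(n2)=-0.2149+0.02363j  V(n3)=-4.343+0.003262j  V(n4)=-0.04627-1.414j  V(n5)=0.04719+0.003262j  V(n6)=-3.331+0.2318j
  i(V1)=-0.3088+0.01221j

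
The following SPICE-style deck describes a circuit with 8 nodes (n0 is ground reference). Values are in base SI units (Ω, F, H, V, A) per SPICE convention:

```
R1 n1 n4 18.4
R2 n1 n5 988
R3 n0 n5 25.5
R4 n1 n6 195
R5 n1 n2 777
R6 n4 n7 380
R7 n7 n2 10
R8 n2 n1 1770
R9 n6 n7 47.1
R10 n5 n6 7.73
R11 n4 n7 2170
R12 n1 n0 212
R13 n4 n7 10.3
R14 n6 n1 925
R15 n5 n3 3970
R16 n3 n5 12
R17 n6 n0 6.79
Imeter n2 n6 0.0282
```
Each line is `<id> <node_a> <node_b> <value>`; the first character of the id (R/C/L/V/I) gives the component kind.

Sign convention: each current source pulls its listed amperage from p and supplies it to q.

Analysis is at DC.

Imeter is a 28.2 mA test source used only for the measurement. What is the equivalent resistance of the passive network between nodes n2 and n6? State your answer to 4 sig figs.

R_eq = 42.67 Ω

Apply KCL at each of the 7 non-ground nodes and solve the resulting linear system.
Node n1: branches {R1, R2, R4, R5, R8, R12, R14} → V_1 = -0.6966
Node n2: branches {R5, R7, R8, Imeter} → V_2 = -1.184
Node n3: branches {R15, R16} → V_3 = 0.01069
Node n4: branches {R1, R6, R11, R13} → V_4 = -0.8355
Node n5: branches {R2, R3, R10, R15, R16} → V_5 = 0.01069
Node n6: branches {R4, R9, R10, R14, R17, Imeter} → V_6 = 0.01947
Node n7: branches {R6, R7, R9, R11, R13} → V_7 = -0.9108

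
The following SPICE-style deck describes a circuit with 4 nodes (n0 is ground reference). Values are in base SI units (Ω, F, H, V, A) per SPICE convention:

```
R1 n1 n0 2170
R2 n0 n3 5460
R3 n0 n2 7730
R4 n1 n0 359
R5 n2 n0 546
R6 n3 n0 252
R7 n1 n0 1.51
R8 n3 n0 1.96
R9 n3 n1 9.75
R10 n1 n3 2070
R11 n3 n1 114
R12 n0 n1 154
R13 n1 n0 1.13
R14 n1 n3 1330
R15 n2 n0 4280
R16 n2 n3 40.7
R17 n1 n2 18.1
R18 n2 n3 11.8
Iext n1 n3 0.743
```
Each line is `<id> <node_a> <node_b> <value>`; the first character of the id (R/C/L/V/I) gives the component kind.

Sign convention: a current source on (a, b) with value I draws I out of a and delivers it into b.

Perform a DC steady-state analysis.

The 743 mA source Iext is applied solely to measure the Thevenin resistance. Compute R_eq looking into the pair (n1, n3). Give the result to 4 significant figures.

R_eq = 1.865 Ω

Element admittances at DC:
  Y(R1) = 0.0004608 S between n1,n0
  Y(R2) = 0.0001832 S between n0,n3
  Y(R3) = 0.0001294 S between n0,n2
  Y(R4) = 0.002786 S between n1,n0
  Y(R5) = 0.001832 S between n2,n0
  Y(R6) = 0.003968 S between n3,n0
  Y(R7) = 0.6623 S between n1,n0
  Y(R8) = 0.5102 S between n3,n0
  Y(R9) = 0.1026 S between n3,n1
  Y(R10) = 0.0004831 S between n1,n3
  Y(R11) = 0.008772 S between n3,n1
  Y(R12) = 0.006494 S between n0,n1
  Y(R13) = 0.8850 S between n1,n0
  Y(R14) = 0.0007519 S between n1,n3
  Y(R15) = 0.0002336 S between n2,n0
  Y(R16) = 0.02457 S between n2,n3
  Y(R17) = 0.05525 S between n1,n2
  Y(R18) = 0.08475 S between n2,n3
  Iext: injects 0.743 A into n3 (from n1)
Assemble and solve the 3×3 MNA system:
  V(n1)=-0.3447  V(n2)=0.5681  V(n3)=1.041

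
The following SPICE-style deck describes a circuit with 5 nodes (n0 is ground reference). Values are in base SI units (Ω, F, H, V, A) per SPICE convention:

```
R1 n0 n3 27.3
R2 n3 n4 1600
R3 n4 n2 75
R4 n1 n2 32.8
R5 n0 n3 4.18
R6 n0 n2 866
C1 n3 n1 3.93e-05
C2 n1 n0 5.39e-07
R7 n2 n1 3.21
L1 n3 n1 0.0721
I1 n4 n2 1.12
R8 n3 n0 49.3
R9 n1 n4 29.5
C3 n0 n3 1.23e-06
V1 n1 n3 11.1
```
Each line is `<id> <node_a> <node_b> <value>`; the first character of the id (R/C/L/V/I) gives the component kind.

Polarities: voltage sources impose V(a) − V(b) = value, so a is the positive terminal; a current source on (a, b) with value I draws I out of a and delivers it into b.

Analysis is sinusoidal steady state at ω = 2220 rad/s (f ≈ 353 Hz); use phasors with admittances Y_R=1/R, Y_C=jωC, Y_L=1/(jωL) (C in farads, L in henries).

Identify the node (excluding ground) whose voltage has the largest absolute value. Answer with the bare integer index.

Element admittances at ω=2220 rad/s:
  Y(R1) = 0.03663+0.000j S between n0,n3
  Y(R2) = 0.0006250+0.000j S between n3,n4
  Y(R3) = 0.01333+0.000j S between n4,n2
  Y(R4) = 0.03049+0.000j S between n1,n2
  Y(R5) = 0.2392+0.000j S between n0,n3
  Y(R6) = 0.001155+0.000j S between n0,n2
  Y(C1) = 0.000+0.08725j S between n3,n1
  Y(C2) = 0.000+0.001197j S between n1,n0
  Y(R7) = 0.3115+0.000j S between n2,n1
  Y(L1) = 0.000-0.006248j S between n3,n1
  I1: injects 1.12 A into n2 (from n4)
  Y(R8) = 0.02028+0.000j S between n3,n0
  Y(R9) = 0.03390+0.000j S between n1,n4
  Y(C3) = 0.000+0.002731j S between n0,n3
  V1: constraint V(n1)−V(n3) = 11.1
Assemble and solve the 5×5 MNA system:
  V(n1)=11.05-0.04398j  V(n2)=13.30-0.04384j  V(n3)=-0.05243-0.04398j  V(n4)=-11.87-0.04394j
  i(V1)=-0.008018-0.9123j

2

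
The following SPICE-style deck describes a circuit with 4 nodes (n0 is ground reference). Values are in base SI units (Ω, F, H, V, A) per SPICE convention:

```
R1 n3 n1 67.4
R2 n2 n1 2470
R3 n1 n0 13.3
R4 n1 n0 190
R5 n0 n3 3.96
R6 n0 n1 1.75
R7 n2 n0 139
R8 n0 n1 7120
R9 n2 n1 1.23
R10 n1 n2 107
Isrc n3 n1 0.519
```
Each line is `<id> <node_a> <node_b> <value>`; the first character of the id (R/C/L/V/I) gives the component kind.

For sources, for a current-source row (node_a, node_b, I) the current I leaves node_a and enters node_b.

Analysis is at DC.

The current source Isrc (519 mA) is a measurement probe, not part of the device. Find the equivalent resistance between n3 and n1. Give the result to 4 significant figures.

Element admittances at DC:
  Y(R1) = 0.01484 S between n3,n1
  Y(R2) = 0.0004049 S between n2,n1
  Y(R3) = 0.07519 S between n1,n0
  Y(R4) = 0.005263 S between n1,n0
  Y(R5) = 0.2525 S between n0,n3
  Y(R6) = 0.5714 S between n0,n1
  Y(R7) = 0.007194 S between n2,n0
  Y(R8) = 0.0001404 S between n0,n1
  Y(R9) = 0.8130 S between n2,n1
  Y(R10) = 0.009346 S between n1,n2
  Isrc: injects 0.519 A into n1 (from n3)
Assemble and solve the 3×3 MNA system:
  V(n1)=0.7282  V(n2)=0.7219  V(n3)=-1.901

R_eq = 5.065 Ω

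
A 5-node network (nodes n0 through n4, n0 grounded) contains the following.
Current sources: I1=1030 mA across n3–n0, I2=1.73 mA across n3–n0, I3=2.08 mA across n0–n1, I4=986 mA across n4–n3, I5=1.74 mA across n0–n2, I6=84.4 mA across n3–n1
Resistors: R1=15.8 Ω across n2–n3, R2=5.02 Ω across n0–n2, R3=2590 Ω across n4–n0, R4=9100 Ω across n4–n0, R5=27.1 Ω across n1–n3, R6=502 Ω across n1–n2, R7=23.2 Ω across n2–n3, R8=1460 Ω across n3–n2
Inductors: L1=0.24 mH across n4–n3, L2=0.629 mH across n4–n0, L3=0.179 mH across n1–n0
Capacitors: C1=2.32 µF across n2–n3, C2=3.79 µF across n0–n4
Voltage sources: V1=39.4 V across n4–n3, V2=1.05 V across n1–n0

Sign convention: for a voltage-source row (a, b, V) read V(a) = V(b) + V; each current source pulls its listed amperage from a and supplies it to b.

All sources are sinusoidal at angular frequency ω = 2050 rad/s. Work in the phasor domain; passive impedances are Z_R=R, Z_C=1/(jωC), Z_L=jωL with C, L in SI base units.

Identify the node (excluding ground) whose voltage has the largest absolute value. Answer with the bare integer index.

MNA unknowns: 4 node voltages V₁..V_4 plus 2 source currents (V1, V2)
I1: z[3]−=1.03, z[0]+=1.03
R1: Y=0.06329+0.000j on G[2,3]
I2: z[3]−=0.00173, z[0]+=0.00173
L1: Y=0.000-2.033j on G[4,3]
C1: Y=0.000+0.004756j on G[2,3]
I3: z[0]−=0.00208, z[1]+=0.00208
R2: Y=0.1992+0.000j on G[0,2]
R3: Y=0.0003861+0.000j on G[4,0]
I4: z[4]−=0.986, z[3]+=0.986
R4: Y=0.0001099+0.000j on G[4,0]
L2: Y=0.000-0.7755j on G[4,0]
L3: Y=0.000-2.725j on G[1,0]
R5: Y=0.03690+0.000j on G[1,3]
R6: Y=0.001992+0.000j on G[1,2]
R7: Y=0.04310+0.000j on G[2,3]
C2: Y=0.000+0.007770j on G[0,4]
I5: z[0]−=0.00174, z[2]+=0.00174
R8: Y=0.0006849+0.000j on G[3,2]
I6: z[3]−=0.0844, z[1]+=0.0844
V1: row V4−V3=39.4, i_V1 at 4,3
V2: row V1−V0=1.05, i_V2 at 1,0
solve → V1=1.050+0.000j, V2=-13.56+1.007j, V3=-38.94+4.026j, V4=0.4600+4.026j
aux → i_V1=-4.078+80.43j, i_V2=-1.418+3.012j

3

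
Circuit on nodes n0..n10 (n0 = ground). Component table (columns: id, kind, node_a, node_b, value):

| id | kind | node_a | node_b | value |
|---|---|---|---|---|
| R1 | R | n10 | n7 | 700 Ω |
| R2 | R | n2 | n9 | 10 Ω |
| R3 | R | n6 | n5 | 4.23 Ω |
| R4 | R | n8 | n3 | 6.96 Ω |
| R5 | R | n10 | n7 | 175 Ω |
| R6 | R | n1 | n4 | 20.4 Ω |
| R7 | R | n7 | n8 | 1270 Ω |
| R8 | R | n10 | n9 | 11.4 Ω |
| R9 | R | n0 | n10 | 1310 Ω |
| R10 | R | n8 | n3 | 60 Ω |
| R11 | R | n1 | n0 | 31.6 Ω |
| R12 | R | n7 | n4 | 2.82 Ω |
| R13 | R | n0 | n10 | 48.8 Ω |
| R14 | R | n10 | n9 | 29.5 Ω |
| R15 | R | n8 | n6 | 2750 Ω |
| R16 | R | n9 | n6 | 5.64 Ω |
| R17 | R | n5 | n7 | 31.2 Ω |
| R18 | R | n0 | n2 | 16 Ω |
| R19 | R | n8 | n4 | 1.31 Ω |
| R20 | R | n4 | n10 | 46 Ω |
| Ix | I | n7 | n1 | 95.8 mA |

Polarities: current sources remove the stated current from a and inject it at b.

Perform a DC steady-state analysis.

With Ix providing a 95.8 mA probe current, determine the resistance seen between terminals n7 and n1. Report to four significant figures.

MNA unknowns: 10 node voltages V₁..V_10
R1: Y=0.001429 on G[10,7]
R2: Y=0.1000 on G[2,9]
R3: Y=0.2364 on G[6,5]
R4: Y=0.1437 on G[8,3]
R5: Y=0.005714 on G[10,7]
R6: Y=0.04902 on G[1,4]
R7: Y=0.0007874 on G[7,8]
R8: Y=0.08772 on G[10,9]
R9: Y=0.0007634 on G[0,10]
R10: Y=0.01667 on G[8,3]
R11: Y=0.03165 on G[1,0]
R12: Y=0.3546 on G[7,4]
R13: Y=0.02049 on G[0,10]
R14: Y=0.03390 on G[10,9]
R15: Y=0.0003636 on G[8,6]
R16: Y=0.1773 on G[9,6]
R17: Y=0.03205 on G[5,7]
R18: Y=0.06250 on G[0,2]
R19: Y=0.7634 on G[8,4]
R20: Y=0.02174 on G[4,10]
Ix: z[7]−=0.0958, z[1]+=0.0958
solve → V1=0.7524, V2=-0.2421, V3=-0.7163, V4=-0.7162, V5=-0.5247, V6=-0.4686, V7=-0.9378, V8=-0.7163, V9=-0.3935, V10=-0.4082

R_eq = 17.64 Ω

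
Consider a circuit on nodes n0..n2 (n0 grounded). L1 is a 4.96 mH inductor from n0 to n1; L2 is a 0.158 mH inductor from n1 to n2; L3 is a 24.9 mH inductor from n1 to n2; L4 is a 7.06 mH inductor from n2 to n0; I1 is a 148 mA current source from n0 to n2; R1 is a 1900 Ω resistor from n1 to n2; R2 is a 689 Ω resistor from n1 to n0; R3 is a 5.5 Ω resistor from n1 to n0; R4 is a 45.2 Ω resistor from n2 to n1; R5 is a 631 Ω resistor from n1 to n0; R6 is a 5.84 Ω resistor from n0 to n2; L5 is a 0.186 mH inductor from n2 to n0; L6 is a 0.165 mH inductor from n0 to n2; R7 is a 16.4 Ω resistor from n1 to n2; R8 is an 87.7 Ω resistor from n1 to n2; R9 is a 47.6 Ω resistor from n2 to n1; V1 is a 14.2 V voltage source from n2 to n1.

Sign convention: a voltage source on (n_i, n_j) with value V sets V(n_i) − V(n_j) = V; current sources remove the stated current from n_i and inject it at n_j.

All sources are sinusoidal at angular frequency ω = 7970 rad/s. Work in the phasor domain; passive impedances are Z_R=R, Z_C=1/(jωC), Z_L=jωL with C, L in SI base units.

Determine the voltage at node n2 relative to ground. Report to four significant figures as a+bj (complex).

0.6569+1.718j V

Apply KCL at each of the 2 non-ground nodes and solve the resulting linear system.
Node n1: branches {L1, L2, L3, R1, R2, R3, R4, R5, R7, R8, R9, V1} → V_1 = -13.54+1.718j
Node n2: branches {L2, L3, L4, I1, R1, R4, R6, L5, L6, R7, R8, R9, V1} → V_2 = 0.6569+1.718j
Source currents: i(V1)=-4.108+12.01j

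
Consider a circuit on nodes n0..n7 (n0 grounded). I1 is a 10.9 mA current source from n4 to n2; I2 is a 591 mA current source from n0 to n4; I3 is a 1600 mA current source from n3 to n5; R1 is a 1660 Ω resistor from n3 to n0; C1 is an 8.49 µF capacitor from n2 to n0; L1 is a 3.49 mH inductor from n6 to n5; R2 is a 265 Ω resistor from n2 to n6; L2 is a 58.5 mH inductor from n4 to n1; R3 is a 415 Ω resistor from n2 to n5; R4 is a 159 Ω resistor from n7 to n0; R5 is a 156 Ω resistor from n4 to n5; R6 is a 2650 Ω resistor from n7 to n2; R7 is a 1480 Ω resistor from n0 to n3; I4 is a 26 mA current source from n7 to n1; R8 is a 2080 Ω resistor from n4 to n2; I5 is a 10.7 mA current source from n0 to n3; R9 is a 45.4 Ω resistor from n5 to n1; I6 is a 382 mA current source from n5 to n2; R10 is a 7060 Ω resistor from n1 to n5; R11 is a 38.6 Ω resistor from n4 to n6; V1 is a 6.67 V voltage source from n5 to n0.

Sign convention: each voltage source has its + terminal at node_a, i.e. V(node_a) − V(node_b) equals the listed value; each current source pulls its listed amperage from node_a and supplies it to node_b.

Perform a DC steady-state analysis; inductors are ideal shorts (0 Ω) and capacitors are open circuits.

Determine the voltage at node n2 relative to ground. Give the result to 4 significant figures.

Element admittances at DC:
  I1: injects 0.0109 A into n2 (from n4)
  I2: injects 0.591 A into n4 (from n0)
  I3: injects 1.6 A into n5 (from n3)
  Y(R1) = 0.0006024 S between n3,n0
  Y(C1) = 0.000 S between n2,n0
  L1: short n6↔n5 (DC inductor)
  Y(R2) = 0.003774 S between n2,n6
  L2: short n4↔n1 (DC inductor)
  Y(R3) = 0.002410 S between n2,n5
  Y(R4) = 0.006289 S between n7,n0
  Y(R5) = 0.006410 S between n4,n5
  Y(R6) = 0.0003774 S between n7,n2
  Y(R7) = 0.0006757 S between n0,n3
  I4: injects 0.026 A into n1 (from n7)
  Y(R8) = 0.0004808 S between n4,n2
  I5: injects 0.0107 A into n3 (from n0)
  Y(R9) = 0.02203 S between n5,n1
  I6: injects 0.382 A into n2 (from n5)
  Y(R10) = 0.0001416 S between n1,n5
  Y(R11) = 0.02591 S between n4,n6
  V1: constraint V(n5)−V(n0) = 6.67
Assemble and solve the 10×10 MNA system:
  V(n1)=18.19  V(n2)=62.88  V(n3)=-1244  V(n4)=18.19  V(n5)=6.670  V(n6)=6.670  V(n7)=-0.3408
  i(L1)=0.5105  i(L2)=0.2293  i(V1)=2.193

62.88 V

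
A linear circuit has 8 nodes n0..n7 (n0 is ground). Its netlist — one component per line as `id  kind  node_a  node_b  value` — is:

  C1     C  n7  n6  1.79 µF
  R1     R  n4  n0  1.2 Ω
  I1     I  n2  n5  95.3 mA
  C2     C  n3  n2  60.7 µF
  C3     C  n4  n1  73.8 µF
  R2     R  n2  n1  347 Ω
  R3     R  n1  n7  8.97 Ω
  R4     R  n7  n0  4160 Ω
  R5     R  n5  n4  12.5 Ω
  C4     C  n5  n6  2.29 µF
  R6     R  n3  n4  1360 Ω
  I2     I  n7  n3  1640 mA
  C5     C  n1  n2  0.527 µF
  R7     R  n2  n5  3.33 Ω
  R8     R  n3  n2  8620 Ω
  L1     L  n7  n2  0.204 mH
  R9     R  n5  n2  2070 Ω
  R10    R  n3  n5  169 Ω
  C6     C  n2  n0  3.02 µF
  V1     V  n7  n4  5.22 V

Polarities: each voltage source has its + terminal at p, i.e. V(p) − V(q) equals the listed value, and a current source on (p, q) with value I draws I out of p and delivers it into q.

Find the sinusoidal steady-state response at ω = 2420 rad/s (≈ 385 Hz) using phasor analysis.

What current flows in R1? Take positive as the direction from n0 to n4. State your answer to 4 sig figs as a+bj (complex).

-0.003026+0.03841j A

Apply KCL at each of the 7 non-ground nodes and solve the resulting linear system.
Node n1: branches {C3, R2, R3, C5} → V_1 = 1.538-2.385j
Node n2: branches {I1, C2, R2, C5, R7, R8, L1, R9, C6} → V_2 = 5.258+0.5859j
Node n3: branches {C2, R6, I2, R8, R10} → V_3 = 5.753-10.50j
Node n4: branches {R1, C3, R5, R6, V1} → V_4 = 0.003631-0.04610j
Node n5: branches {I1, R5, C4, R7, R9, R10} → V_5 = 4.427+0.2906j
Node n6: branches {C1, C4} → V_6 = 4.776+0.1429j
Node n7: branches {C1, R3, R4, I2, L1, V1} → V_7 = 5.224-0.04610j
Source currents: i(V1)=-0.7728-0.3318j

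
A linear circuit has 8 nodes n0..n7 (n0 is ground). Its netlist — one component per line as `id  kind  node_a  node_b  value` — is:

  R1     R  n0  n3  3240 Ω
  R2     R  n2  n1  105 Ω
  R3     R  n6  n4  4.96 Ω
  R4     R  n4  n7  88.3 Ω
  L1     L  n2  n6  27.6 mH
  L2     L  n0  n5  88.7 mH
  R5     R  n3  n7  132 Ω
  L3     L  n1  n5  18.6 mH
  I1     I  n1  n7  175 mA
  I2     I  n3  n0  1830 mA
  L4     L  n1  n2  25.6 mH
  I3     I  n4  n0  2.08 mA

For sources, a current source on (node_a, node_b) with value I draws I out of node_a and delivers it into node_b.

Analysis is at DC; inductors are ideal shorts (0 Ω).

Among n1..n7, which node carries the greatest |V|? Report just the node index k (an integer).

3

MNA unknowns: 7 node voltages V₁..V_7 plus 4 source currents (L1, L2, L3, L4)
R1: Y=0.0003086 on G[0,3]
R2: Y=0.009524 on G[2,1]
R3: Y=0.2016 on G[6,4]
R4: Y=0.01133 on G[4,7]
L1: row V2−V6=0, i_L1 at 2,6
L2: row V0−V5=0, i_L2 at 0,5
R5: Y=0.007576 on G[3,7]
L3: row V1−V5=0, i_L3 at 1,5
I1: z[1]−=0.175, z[7]+=0.175
I2: z[3]−=1.83, z[0]+=1.83
L4: row V1−V2=0, i_L4 at 1,2
I3: z[4]−=0.00208, z[0]+=0.00208
solve → V1=0.000, V2=0.000, V3=-370.2, V4=-7.652, V5=0.000, V6=0.000, V7=-143.7
aux → i_L1=1.543, i_L2=1.718, i_L3=-1.718, i_L4=1.543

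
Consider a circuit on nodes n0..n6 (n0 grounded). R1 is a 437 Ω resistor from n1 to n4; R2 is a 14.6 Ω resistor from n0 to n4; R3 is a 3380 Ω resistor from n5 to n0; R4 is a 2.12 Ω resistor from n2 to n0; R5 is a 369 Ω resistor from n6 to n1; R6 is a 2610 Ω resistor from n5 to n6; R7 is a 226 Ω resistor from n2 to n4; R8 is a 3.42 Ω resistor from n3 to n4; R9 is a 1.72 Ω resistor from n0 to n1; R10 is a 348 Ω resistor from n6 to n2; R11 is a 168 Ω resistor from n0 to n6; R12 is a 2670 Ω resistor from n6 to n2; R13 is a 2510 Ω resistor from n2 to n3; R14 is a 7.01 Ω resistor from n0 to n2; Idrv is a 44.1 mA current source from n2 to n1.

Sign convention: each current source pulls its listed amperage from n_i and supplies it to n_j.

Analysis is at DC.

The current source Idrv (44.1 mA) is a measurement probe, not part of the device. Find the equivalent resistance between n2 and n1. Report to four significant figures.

Apply KCL at each of the 6 non-ground nodes and solve the resulting linear system.
Node n1: branches {R1, R5, R9, Idrv} → V_1 = 0.07519
Node n2: branches {R4, R7, R10, R12, R13, R14, Idrv} → V_2 = -0.07088
Node n3: branches {R8, R13} → V_3 = -0.002339
Node n4: branches {R1, R2, R7, R8} → V_4 = -0.002246
Node n5: branches {R3, R6} → V_5 = -0.001237
Node n6: branches {R5, R6, R10, R11, R12} → V_6 = -0.002192

R_eq = 3.312 Ω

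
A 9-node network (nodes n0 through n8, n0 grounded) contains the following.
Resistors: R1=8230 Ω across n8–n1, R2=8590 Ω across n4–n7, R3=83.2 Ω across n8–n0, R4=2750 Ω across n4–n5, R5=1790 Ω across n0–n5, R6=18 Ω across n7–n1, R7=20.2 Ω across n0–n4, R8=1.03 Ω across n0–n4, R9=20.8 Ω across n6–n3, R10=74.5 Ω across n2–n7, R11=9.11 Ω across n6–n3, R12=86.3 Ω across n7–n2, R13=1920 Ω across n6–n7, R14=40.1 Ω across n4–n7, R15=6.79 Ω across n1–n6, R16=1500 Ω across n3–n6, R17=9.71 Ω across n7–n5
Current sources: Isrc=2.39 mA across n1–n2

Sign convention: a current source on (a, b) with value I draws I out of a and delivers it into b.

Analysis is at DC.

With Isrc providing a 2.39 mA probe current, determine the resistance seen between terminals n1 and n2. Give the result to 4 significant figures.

MNA unknowns: 8 node voltages V₁..V_8
R1: Y=0.0001215 on G[8,1]
R2: Y=0.0001164 on G[4,7]
R3: Y=0.01202 on G[8,0]
R4: Y=0.0003636 on G[4,5]
R5: Y=0.0005587 on G[0,5]
R6: Y=0.05556 on G[7,1]
R7: Y=0.04950 on G[0,4]
R8: Y=0.9709 on G[0,4]
R9: Y=0.04808 on G[6,3]
R10: Y=0.01342 on G[2,7]
R11: Y=0.1098 on G[6,3]
R12: Y=0.01159 on G[7,2]
R13: Y=0.0005208 on G[6,7]
R14: Y=0.02494 on G[4,7]
R15: Y=0.1473 on G[1,6]
R16: Y=0.0006667 on G[3,6]
R17: Y=0.1030 on G[7,5]
Isrc: z[1]−=0.00239, z[2]+=0.00239
solve → V1=-0.04233, V2=0.09576, V3=-0.04218, V4=4.881e-06, V5=0.0001991, V6=-0.04218, V7=0.0002009, V8=-0.0004236

R_eq = 57.78 Ω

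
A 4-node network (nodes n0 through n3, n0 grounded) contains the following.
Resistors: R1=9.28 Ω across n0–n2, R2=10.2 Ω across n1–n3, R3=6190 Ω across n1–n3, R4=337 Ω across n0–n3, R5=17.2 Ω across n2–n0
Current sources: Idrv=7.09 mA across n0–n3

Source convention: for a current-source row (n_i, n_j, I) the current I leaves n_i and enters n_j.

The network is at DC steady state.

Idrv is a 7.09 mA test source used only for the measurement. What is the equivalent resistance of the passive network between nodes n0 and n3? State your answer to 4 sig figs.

R_eq = 337.0 Ω

MNA unknowns: 3 node voltages V₁..V_3
R1: Y=0.1078 on G[0,2]
R2: Y=0.09804 on G[1,3]
R3: Y=0.0001616 on G[1,3]
R4: Y=0.002967 on G[0,3]
R5: Y=0.05814 on G[2,0]
Idrv: z[0]−=0.00709, z[3]+=0.00709
solve → V1=2.389, V2=0.000, V3=2.389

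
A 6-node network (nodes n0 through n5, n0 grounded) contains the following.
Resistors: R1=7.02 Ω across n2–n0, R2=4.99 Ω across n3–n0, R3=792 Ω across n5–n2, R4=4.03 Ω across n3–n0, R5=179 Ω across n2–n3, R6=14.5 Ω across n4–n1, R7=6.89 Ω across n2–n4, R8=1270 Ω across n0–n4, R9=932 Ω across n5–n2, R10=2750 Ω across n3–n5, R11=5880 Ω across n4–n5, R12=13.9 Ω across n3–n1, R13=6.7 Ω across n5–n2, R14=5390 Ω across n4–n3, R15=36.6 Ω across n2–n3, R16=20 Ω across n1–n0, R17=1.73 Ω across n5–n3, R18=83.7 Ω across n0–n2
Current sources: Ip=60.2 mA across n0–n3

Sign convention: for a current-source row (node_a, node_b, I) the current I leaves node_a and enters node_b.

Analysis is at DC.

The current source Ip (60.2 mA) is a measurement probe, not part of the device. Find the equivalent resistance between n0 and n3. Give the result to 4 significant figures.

MNA unknowns: 5 node voltages V₁..V_5
R1: Y=0.1425 on G[2,0]
R2: Y=0.2004 on G[3,0]
R3: Y=0.001263 on G[5,2]
R4: Y=0.2481 on G[3,0]
R5: Y=0.005587 on G[2,3]
R6: Y=0.06897 on G[4,1]
R7: Y=0.1451 on G[2,4]
R8: Y=0.0007874 on G[0,4]
R9: Y=0.001073 on G[5,2]
R10: Y=0.0003636 on G[3,5]
R11: Y=0.0001701 on G[4,5]
R12: Y=0.07194 on G[3,1]
R13: Y=0.1493 on G[5,2]
R14: Y=0.0001855 on G[4,3]
R15: Y=0.02732 on G[2,3]
R16: Y=0.05000 on G[1,0]
R17: Y=0.5780 on G[5,3]
R18: Y=0.01195 on G[0,2]
Ip: z[0]−=0.0602, z[3]+=0.0602
solve → V1=0.06138, V2=0.05487, V3=0.1084, V4=0.05683, V5=0.09726

R_eq = 1.800 Ω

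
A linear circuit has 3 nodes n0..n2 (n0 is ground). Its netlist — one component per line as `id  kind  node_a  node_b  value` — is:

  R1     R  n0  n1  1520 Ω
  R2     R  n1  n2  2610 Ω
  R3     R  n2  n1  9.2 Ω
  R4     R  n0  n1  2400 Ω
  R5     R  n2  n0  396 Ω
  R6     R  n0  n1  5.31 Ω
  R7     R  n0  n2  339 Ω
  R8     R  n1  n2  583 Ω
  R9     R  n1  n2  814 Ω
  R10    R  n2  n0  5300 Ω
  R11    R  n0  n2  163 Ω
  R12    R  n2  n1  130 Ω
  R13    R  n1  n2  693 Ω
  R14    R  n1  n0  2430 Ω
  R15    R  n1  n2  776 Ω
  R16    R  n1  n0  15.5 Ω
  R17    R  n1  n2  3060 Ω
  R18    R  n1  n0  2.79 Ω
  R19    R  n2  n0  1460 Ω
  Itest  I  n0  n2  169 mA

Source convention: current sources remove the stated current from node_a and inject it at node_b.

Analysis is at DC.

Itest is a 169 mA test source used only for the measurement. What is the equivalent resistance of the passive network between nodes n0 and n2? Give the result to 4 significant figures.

R_eq = 8.714 Ω

MNA unknowns: 2 node voltages V₁..V_2
R1: Y=0.0006579 on G[0,1]
R2: Y=0.0003831 on G[1,2]
R3: Y=0.1087 on G[2,1]
R4: Y=0.0004167 on G[0,1]
R5: Y=0.002525 on G[2,0]
R6: Y=0.1883 on G[0,1]
R7: Y=0.002950 on G[0,2]
R8: Y=0.001715 on G[1,2]
R9: Y=0.001229 on G[1,2]
R10: Y=0.0001887 on G[2,0]
R11: Y=0.006135 on G[0,2]
R12: Y=0.007692 on G[2,1]
R13: Y=0.001443 on G[1,2]
R14: Y=0.0004115 on G[1,0]
R15: Y=0.001289 on G[1,2]
R16: Y=0.06452 on G[1,0]
R17: Y=0.0003268 on G[1,2]
R18: Y=0.3584 on G[1,0]
R19: Y=0.0006849 on G[2,0]
Itest: z[0]−=0.169, z[2]+=0.169
solve → V1=0.2458, V2=1.473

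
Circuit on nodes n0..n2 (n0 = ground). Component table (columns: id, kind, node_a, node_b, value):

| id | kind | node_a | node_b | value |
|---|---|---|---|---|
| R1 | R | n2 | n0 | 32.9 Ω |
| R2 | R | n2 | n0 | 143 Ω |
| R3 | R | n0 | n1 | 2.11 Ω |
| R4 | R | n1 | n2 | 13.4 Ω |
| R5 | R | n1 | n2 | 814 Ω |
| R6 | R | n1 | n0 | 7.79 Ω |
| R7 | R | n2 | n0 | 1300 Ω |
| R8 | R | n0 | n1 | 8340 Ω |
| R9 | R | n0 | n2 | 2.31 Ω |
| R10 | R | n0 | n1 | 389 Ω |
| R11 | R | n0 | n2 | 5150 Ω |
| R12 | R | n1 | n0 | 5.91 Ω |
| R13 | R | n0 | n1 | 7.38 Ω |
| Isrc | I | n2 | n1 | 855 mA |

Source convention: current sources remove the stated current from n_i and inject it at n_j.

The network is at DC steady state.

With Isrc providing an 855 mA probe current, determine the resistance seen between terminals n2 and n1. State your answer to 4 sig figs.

R_eq = 2.589 Ω

Apply KCL at each of the 2 non-ground nodes and solve the resulting linear system.
Node n1: branches {R3, R4, R5, R6, R8, R10, R12, R13, Isrc} → V_1 = 0.7553
Node n2: branches {R1, R2, R4, R5, R7, R9, R11, Isrc} → V_2 = -1.458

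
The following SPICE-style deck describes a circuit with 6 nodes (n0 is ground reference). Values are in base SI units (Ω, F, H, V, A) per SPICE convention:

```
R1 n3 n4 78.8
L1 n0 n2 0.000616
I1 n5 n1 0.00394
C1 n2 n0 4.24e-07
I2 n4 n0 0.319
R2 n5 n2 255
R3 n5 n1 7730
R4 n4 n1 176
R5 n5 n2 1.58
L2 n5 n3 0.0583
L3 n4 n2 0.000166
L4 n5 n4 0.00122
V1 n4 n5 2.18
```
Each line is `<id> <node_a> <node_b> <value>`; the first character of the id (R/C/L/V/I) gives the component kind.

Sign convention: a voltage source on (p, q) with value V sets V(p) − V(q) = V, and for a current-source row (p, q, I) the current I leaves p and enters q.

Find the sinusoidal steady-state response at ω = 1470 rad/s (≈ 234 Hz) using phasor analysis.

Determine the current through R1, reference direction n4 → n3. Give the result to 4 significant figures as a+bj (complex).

0.01267-0.01378j A

Apply KCL at each of the 5 non-ground nodes and solve the resulting linear system.
Node n1: branches {I1, R3, R4} → V_1 = 0.6691-0.03425j
Node n2: branches {L1, C1, R2, R5, L3} → V_2 = 0.000-0.2890j
Node n3: branches {R1, L2} → V_3 = -0.9591+1.052j
Node n4: branches {R1, I2, R4, L3, L4, V1} → V_4 = 0.03959-0.03425j
Node n5: branches {I1, R2, R3, R5, L2, L4, V1} → V_5 = -2.140-0.03425j
Source currents: i(V1)=-1.372+1.392j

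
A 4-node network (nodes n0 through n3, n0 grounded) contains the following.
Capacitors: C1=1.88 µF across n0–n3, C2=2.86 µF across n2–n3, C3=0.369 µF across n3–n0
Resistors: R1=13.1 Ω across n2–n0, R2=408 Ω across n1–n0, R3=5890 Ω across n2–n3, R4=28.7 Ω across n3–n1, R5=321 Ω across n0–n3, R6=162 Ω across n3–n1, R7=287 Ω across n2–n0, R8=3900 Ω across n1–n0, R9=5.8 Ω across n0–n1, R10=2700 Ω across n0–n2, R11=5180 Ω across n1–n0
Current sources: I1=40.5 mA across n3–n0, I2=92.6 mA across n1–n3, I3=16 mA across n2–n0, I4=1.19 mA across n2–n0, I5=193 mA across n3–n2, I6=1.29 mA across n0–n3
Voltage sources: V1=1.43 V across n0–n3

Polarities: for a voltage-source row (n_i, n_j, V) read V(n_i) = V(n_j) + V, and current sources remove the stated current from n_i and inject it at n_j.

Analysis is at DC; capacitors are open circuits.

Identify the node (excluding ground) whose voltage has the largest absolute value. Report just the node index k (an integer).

MNA unknowns: 3 node voltages V₁..V_3 plus 1 source current (V1)
C1: Y=0.000 on G[0,3]
R1: Y=0.07634 on G[2,0]
I1: z[3]−=0.0405, z[0]+=0.0405
I2: z[1]−=0.0926, z[3]+=0.0926
I3: z[2]−=0.016, z[0]+=0.016
R2: Y=0.002451 on G[1,0]
I4: z[2]−=0.00119, z[0]+=0.00119
R3: Y=0.0001698 on G[2,3]
C2: Y=0.000 on G[2,3]
R4: Y=0.03484 on G[3,1]
R5: Y=0.003115 on G[0,3]
R6: Y=0.006173 on G[3,1]
I5: z[3]−=0.193, z[2]+=0.193
I6: z[0]−=0.00129, z[3]+=0.00129
R7: Y=0.003484 on G[2,0]
R8: Y=0.0002564 on G[1,0]
R9: Y=0.1724 on G[0,1]
R10: Y=0.0003704 on G[0,2]
C3: Y=0.000 on G[3,0]
R11: Y=0.0001931 on G[1,0]
V1: row V0−V3=1.43, i_V1 at 0,3
solve → V1=-0.6992, V2=2.185, V3=-1.430
aux → i_V1=0.1046

2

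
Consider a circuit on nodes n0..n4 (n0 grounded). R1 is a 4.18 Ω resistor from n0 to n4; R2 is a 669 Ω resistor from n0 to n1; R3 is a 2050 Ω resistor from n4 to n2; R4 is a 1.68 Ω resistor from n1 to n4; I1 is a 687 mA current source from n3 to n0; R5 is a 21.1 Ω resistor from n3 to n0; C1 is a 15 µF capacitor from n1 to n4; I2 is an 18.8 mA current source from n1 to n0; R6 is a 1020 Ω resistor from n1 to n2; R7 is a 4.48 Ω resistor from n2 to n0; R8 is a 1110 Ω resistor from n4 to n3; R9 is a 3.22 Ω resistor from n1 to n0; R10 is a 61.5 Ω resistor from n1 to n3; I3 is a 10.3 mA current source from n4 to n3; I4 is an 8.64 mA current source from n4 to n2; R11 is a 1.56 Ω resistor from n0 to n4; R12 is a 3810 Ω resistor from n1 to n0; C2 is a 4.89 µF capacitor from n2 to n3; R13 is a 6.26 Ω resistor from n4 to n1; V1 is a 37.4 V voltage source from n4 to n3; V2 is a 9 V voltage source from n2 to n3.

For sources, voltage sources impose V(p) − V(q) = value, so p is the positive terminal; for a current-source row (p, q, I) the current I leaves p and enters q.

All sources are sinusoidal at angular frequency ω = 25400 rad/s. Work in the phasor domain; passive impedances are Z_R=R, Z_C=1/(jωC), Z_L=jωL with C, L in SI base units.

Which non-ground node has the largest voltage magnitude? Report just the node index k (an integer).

Apply KCL at each of the 4 non-ground nodes and solve the resulting linear system.
Node n1: branches {R2, R4, C1, I2, R6, R9, R10, R12, R13} → V_1 = 3.546+0.5672j
Node n2: branches {R3, R6, R7, I4, C2, V2} → V_2 = -22.93-0.1539j
Node n3: branches {I1, R5, R8, R10, I3, C2, V1, V2} → V_3 = -31.93-0.1539j
Node n4: branches {R1, R3, R4, C1, R8, I3, I4, R11, R13, V1} → V_4 = 5.473-0.1539j
Source currents: i(V1)=-6.613-0.05408j, i(V2)=5.166-1.083j

3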